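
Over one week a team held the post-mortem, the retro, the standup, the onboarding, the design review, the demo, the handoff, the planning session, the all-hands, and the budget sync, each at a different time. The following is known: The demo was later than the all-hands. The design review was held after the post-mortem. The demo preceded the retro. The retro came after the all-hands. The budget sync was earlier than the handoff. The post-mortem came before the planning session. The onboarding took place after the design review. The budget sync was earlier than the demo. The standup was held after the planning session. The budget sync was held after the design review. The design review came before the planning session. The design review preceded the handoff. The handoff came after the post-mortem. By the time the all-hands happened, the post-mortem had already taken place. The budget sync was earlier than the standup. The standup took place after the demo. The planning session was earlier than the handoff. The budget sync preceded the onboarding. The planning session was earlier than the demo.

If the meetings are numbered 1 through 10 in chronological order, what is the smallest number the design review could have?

The post-mortem must come before the design review — 1 forced predecessor.
Nothing else is forced ahead of the design review, so its earliest slot is position 1 + 1 = 2.

2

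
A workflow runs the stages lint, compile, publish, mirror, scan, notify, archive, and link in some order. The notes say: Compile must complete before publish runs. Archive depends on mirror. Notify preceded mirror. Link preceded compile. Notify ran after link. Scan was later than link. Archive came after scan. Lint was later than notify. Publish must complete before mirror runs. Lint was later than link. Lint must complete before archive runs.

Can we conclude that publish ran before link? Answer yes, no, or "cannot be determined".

no

Tracing the constraints gives link → compile → publish, so link must come before publish.
That means publish cannot be before link.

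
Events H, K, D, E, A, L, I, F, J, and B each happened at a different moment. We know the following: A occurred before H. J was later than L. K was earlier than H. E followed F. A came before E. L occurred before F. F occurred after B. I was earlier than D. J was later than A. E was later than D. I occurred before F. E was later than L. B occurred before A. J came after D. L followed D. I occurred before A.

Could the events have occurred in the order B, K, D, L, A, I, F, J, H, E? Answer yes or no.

The constraints require I before A, but in the proposed sequence A appears ahead of I. That one violation is enough.

no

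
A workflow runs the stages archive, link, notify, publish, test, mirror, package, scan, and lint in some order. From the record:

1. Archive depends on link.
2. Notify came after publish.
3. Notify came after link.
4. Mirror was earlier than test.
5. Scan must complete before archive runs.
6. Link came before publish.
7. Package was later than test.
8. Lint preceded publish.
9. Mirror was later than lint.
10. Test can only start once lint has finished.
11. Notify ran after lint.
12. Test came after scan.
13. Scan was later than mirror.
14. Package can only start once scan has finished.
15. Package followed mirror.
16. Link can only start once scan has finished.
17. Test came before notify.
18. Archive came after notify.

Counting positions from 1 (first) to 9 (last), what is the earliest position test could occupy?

Lint, mirror, and scan must all come before test — 3 forced predecessors.
Nothing else is forced ahead of test, so its earliest slot is position 3 + 1 = 4.

4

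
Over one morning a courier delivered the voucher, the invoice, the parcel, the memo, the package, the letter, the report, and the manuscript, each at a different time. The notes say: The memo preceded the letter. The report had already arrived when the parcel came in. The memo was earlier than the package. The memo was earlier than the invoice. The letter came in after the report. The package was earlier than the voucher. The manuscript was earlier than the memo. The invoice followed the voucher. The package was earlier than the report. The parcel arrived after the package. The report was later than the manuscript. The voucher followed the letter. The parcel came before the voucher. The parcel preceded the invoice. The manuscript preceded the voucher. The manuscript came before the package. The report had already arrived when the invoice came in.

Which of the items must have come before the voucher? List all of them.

Directly stated before the voucher: the letter, the manuscript, the package, and the parcel.
The memo reaches the voucher via the memo → the letter → the voucher.
The report reaches the voucher via the report → the letter → the voucher.
No chain forces the invoice ahead of the voucher.

the letter, the manuscript, the memo, the package, the parcel, the report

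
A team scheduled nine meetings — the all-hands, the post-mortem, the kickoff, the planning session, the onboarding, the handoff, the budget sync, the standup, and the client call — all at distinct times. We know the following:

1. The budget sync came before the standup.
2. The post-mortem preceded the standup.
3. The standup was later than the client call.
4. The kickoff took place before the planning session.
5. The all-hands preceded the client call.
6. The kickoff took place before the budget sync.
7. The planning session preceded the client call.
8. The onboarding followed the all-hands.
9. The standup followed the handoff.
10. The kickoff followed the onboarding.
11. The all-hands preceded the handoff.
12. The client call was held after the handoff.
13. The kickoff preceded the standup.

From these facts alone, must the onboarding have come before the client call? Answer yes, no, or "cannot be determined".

yes

Chain the constraints: the onboarding → the kickoff → the planning session → the client call. Each link is directly stated, so the onboarding comes before the client call.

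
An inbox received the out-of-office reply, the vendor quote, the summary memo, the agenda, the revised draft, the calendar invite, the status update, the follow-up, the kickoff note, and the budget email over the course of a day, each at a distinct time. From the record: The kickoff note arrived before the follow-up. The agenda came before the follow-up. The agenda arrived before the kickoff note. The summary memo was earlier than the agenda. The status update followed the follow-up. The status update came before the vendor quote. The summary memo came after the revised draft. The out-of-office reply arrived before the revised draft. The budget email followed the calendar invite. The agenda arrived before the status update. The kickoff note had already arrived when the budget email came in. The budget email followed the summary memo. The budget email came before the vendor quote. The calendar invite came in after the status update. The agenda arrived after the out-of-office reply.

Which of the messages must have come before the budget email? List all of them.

the agenda, the calendar invite, the follow-up, the kickoff note, the out-of-office reply, the revised draft, the status update, the summary memo

Directly stated before the budget email: the calendar invite, the kickoff note, and the summary memo.
The agenda reaches the budget email via the agenda → the kickoff note → the budget email.
The follow-up reaches the budget email via the follow-up → the status update → the calendar invite → the budget email.
The out-of-office reply reaches the budget email via the out-of-office reply → the revised draft → the summary memo → the budget email.
Likewise the revised draft and the status update each reach the budget email by chaining the stated constraints.
No chain forces the vendor quote ahead of the budget email.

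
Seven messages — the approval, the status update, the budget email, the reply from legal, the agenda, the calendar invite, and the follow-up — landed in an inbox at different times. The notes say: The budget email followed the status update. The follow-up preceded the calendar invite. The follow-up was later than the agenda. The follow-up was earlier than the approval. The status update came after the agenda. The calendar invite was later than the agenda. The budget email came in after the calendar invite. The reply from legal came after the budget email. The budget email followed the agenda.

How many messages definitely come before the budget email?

4

Directly stated before the budget email: the agenda, the calendar invite, and the status update.
The follow-up reaches the budget email via the follow-up → the calendar invite → the budget email.
No chain forces the reply from legal (or any of the others) ahead of the budget email.
That's the agenda, the calendar invite, the follow-up, and the status update — 4 in all.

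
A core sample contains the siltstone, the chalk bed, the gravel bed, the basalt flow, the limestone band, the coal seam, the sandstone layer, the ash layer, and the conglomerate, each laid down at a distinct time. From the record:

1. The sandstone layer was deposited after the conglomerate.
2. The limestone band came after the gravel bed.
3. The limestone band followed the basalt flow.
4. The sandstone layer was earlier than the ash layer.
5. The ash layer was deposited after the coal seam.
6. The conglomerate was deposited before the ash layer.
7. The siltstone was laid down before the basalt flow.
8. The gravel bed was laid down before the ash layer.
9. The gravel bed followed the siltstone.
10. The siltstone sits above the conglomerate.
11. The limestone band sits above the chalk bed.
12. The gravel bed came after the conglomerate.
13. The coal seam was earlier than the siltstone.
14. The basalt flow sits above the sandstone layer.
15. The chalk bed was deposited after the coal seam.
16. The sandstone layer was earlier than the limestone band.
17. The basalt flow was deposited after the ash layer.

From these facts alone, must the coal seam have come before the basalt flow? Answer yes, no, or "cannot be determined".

yes

Chain the constraints: the coal seam → the siltstone → the basalt flow. Each link is directly stated, so the coal seam comes before the basalt flow.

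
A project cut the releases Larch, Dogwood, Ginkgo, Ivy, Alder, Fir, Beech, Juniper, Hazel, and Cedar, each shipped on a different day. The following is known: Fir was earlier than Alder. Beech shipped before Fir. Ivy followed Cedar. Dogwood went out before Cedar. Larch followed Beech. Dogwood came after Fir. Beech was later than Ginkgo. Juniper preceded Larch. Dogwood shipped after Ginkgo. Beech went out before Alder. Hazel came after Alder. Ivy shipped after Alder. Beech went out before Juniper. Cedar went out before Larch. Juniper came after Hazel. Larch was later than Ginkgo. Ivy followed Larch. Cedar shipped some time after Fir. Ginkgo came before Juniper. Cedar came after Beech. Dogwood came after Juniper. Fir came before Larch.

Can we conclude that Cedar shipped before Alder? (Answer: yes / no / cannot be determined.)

Tracing the constraints gives Alder → Hazel → Juniper → Dogwood → Cedar, so Alder must come before Cedar.
That means Cedar cannot be before Alder.

no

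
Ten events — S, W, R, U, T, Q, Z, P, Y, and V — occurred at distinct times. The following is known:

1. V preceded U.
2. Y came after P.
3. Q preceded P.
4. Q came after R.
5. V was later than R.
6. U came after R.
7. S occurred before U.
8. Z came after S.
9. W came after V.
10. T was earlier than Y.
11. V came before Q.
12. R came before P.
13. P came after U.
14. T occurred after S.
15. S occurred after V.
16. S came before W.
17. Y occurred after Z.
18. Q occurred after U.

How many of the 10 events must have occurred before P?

5

Directly stated before P: Q, R, and U.
S reaches P via S → U → P.
V reaches P via V → U → P.
No chain forces W (or any of the others) ahead of P.
That's Q, R, S, U, and V — 5 in all.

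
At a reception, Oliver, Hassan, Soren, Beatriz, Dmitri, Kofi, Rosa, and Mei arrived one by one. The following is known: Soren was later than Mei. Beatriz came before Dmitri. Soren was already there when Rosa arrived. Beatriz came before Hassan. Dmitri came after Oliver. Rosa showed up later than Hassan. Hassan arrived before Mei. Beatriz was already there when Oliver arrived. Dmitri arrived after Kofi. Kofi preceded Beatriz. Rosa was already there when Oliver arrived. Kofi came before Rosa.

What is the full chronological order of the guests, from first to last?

Kofi, Beatriz, Hassan, Mei, Soren, Rosa, Oliver, Dmitri

The constraints fix every adjacent pair, so only one ordering works:
Kofi → Beatriz → Hassan → Mei → Soren → Rosa → Oliver → Dmitri.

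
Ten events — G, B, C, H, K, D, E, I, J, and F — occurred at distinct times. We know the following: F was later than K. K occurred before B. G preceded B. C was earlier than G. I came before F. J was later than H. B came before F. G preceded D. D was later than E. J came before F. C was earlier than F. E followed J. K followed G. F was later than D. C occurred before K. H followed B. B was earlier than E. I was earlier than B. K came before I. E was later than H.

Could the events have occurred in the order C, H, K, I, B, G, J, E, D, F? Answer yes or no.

no

The constraints require G before B, but in the proposed sequence B appears ahead of G. That one violation is enough.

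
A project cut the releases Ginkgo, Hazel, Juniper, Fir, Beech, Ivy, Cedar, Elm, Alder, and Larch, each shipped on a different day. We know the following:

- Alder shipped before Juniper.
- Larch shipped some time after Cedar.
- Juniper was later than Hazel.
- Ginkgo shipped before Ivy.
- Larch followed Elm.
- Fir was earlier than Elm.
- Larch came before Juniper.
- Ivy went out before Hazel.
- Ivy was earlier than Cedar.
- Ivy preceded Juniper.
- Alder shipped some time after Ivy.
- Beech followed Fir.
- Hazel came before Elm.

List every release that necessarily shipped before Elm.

Fir, Ginkgo, Hazel, Ivy

Directly stated before Elm: Fir and Hazel.
Ginkgo reaches Elm via Ginkgo → Ivy → Hazel → Elm.
Ivy reaches Elm via Ivy → Hazel → Elm.
No chain forces Beech (or any of the others) ahead of Elm.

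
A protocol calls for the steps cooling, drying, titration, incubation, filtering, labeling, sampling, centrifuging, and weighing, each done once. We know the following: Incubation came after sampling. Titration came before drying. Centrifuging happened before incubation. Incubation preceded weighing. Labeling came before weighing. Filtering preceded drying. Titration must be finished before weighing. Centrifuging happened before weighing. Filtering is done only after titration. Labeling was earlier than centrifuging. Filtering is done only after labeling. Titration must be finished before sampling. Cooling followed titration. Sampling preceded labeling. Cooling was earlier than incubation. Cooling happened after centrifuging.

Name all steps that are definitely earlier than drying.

Directly stated before drying: filtering and titration.
Labeling reaches drying via labeling → filtering → drying.
Sampling reaches drying via sampling → labeling → filtering → drying.

filtering, labeling, sampling, titration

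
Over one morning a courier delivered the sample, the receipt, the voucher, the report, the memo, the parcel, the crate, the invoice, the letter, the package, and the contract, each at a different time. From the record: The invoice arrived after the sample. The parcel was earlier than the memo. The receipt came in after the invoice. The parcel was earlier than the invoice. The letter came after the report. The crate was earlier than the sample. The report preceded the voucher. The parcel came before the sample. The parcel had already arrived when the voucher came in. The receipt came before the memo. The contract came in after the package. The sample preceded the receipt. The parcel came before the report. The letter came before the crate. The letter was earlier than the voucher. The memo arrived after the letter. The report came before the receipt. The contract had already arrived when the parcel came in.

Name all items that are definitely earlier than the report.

Directly stated before the report: the parcel.
The contract reaches the report via the contract → the parcel → the report.
The package reaches the report via the package → the contract → the parcel → the report.
No chain forces the letter (or any of the others) ahead of the report.

the contract, the package, the parcel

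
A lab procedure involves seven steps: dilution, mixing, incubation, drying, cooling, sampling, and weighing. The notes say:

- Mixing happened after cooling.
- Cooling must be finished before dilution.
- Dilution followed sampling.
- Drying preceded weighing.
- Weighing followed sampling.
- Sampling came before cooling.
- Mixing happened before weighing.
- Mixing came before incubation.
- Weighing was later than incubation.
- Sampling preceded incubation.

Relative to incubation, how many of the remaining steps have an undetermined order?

Forced before incubation: cooling, mixing, and sampling; forced after incubation: weighing.
That leaves dilution and drying with no forced order relative to incubation — 2.

2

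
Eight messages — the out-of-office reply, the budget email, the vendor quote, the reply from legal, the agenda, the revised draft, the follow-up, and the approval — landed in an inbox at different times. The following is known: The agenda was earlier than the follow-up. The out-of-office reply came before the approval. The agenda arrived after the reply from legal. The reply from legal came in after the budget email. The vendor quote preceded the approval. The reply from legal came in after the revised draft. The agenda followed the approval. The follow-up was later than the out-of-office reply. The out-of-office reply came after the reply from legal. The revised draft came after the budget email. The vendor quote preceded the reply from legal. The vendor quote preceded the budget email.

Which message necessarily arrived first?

The vendor quote has a chain of constraints placing it before every other message, so the vendor quote must be first.

the vendor quote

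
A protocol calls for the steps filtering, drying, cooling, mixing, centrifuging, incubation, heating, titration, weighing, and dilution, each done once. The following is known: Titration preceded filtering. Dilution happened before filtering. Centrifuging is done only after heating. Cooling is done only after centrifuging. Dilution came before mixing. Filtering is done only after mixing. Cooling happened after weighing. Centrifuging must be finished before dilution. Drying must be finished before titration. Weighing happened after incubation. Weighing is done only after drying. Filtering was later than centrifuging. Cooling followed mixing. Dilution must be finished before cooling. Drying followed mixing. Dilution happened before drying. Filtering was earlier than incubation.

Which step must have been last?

cooling

Every other step has a chain of constraints placing it before cooling, so cooling is last.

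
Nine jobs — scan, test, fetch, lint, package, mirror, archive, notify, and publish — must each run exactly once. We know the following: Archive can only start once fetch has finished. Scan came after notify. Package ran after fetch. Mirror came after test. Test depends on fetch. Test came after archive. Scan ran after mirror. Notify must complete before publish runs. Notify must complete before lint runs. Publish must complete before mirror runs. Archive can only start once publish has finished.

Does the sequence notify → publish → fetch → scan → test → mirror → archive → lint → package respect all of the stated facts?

The constraints require archive before test, but in the proposed sequence test appears ahead of archive. That one violation is enough.

no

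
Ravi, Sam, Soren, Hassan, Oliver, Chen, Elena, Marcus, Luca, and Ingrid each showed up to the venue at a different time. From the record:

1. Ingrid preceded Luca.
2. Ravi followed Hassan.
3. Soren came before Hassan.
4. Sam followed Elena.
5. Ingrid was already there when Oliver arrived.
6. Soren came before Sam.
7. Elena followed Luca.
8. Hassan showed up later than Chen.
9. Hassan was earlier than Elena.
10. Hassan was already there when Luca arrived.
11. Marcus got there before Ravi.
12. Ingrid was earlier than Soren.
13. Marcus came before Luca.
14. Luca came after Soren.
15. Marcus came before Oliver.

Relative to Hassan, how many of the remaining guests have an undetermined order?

2

Forced before Hassan: Chen, Ingrid, and Soren; forced after Hassan: Elena, Luca, Ravi, and Sam.
That leaves Marcus and Oliver with no forced order relative to Hassan — 2.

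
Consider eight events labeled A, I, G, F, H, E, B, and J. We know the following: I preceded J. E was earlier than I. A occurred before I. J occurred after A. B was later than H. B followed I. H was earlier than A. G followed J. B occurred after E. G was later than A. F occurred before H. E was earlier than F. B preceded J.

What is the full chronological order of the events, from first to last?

E, F, H, A, I, B, J, G

The constraints fix every adjacent pair, so only one ordering works:
E → F → H → A → I → B → J → G.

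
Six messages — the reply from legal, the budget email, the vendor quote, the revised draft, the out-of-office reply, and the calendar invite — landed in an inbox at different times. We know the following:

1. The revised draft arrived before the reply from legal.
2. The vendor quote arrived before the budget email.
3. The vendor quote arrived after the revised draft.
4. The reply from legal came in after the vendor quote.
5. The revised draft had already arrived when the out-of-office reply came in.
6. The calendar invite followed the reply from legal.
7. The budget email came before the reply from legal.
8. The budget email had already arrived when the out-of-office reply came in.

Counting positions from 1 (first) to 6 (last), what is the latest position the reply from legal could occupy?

The reply from legal must come before the calendar invite — 1 message forced after it.
Everything else can be placed before the reply from legal in some valid order, so the reply from legal can sit as late as position 6 − 1 = 5.

5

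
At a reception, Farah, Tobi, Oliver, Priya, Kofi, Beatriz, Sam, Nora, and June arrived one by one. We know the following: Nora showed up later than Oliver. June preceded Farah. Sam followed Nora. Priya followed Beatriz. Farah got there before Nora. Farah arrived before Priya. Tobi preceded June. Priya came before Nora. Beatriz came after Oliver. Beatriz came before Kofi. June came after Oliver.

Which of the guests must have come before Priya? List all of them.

Beatriz, Farah, June, Oliver, Tobi

Directly stated before Priya: Beatriz and Farah.
June reaches Priya via June → Farah → Priya.
Oliver reaches Priya via Oliver → Beatriz → Priya.
Tobi reaches Priya via Tobi → June → Farah → Priya.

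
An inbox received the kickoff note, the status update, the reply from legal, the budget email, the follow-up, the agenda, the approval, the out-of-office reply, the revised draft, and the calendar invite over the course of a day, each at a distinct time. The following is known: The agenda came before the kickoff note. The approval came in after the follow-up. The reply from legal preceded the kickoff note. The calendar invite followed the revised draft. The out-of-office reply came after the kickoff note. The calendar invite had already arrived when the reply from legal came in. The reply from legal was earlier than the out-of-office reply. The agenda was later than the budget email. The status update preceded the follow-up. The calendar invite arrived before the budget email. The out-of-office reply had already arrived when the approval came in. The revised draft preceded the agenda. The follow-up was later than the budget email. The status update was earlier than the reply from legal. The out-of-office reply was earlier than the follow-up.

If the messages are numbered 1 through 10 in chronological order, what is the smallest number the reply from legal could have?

The calendar invite, the revised draft, and the status update must all come before the reply from legal — 3 forced predecessors.
Nothing else is forced ahead of the reply from legal, so its earliest slot is position 3 + 1 = 4.

4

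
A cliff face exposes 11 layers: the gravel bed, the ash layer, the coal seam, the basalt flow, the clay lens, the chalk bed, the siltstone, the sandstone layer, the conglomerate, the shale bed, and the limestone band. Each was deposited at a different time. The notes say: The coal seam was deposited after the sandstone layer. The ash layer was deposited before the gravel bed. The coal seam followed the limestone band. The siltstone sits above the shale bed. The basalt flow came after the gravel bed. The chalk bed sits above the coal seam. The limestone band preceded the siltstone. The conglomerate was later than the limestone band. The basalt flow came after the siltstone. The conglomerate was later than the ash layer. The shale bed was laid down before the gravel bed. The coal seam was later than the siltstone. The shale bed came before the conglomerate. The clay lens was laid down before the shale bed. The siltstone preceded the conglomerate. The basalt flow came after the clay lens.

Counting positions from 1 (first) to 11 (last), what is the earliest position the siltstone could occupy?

4

The clay lens, the limestone band, and the shale bed must all come before the siltstone — 3 forced predecessors.
Nothing else is forced ahead of the siltstone, so its earliest slot is position 3 + 1 = 4.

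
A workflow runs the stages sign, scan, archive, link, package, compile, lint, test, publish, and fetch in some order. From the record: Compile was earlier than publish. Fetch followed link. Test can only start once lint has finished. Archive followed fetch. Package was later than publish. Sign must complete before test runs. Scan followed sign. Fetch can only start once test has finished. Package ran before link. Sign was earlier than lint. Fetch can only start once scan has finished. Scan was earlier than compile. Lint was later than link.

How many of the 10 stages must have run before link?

Directly stated before link: package.
Compile reaches link via compile → publish → package → link.
Publish reaches link via publish → package → link.
Scan reaches link via scan → compile → publish → package → link.
Likewise sign reaches link by chaining the stated constraints.
No chain forces fetch (or any of the others) ahead of link.
That's compile, package, publish, scan, and sign — 5 in all.

5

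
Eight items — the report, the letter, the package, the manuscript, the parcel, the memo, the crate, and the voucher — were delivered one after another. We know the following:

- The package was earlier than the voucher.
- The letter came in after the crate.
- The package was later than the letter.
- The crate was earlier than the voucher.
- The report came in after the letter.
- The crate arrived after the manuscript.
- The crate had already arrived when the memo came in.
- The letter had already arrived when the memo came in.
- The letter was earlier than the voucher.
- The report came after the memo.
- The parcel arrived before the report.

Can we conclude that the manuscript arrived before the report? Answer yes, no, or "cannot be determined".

Chain the constraints: the manuscript → the crate → the letter → the report. Each link is directly stated, so the manuscript comes before the report.

yes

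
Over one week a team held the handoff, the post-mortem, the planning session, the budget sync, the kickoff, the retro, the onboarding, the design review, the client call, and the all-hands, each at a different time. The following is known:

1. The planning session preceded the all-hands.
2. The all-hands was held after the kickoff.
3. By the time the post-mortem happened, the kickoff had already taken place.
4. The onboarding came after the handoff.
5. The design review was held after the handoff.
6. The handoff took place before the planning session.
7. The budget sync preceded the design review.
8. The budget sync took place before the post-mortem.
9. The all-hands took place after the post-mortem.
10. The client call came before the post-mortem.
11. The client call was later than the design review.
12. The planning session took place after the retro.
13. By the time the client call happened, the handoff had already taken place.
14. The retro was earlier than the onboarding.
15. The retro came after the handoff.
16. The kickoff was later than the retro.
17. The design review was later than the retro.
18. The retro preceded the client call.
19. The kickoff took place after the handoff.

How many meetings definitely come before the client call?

4

Directly stated before the client call: the design review, the handoff, and the retro.
The budget sync reaches the client call via the budget sync → the design review → the client call.
No chain forces the post-mortem (or any of the others) ahead of the client call.
That's the budget sync, the design review, the handoff, and the retro — 4 in all.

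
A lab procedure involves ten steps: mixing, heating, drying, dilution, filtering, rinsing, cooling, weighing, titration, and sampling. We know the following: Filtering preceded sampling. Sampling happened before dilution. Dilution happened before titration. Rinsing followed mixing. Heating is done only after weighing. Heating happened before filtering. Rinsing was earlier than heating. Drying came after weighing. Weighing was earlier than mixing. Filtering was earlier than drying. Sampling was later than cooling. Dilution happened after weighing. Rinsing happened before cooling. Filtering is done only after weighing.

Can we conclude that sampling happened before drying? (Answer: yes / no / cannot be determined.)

cannot be determined

No chain of stated constraints runs from sampling to drying, and none runs from drying to sampling either.
So the relative order of sampling and drying is not fixed by the given facts.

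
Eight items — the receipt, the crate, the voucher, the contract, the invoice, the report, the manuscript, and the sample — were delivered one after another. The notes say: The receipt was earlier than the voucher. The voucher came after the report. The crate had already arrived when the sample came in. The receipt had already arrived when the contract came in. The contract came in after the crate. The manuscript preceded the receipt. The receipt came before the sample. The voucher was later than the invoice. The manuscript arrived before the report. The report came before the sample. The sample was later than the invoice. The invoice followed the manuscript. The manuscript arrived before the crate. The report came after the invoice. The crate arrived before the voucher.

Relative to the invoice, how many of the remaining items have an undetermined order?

3

Forced before the invoice: the manuscript; forced after the invoice: the report, the sample, and the voucher.
That leaves the contract, the crate, and the receipt with no forced order relative to the invoice — 3.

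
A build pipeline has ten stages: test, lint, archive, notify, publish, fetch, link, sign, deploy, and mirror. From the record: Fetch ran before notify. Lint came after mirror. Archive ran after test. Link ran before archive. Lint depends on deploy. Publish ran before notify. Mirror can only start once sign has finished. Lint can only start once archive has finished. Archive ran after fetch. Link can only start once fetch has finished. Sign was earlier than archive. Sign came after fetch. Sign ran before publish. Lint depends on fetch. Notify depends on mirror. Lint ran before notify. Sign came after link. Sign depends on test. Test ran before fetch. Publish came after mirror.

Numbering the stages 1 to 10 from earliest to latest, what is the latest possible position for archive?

Archive must come before lint and notify — 2 stages forced after it.
Everything else can be placed before archive in some valid order, so archive can sit as late as position 10 − 2 = 8.

8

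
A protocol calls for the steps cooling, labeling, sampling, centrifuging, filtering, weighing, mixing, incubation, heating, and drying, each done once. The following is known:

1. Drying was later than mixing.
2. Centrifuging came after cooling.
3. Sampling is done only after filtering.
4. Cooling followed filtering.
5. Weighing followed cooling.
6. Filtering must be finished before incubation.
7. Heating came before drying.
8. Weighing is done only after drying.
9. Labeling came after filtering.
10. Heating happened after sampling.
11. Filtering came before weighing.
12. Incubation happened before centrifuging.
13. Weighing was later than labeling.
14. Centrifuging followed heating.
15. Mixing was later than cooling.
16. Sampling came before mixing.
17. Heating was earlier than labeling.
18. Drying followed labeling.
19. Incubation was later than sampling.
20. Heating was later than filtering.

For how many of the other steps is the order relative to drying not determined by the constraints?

Forced before drying: cooling, filtering, heating, labeling, mixing, and sampling; forced after drying: weighing.
That leaves centrifuging and incubation with no forced order relative to drying — 2.

2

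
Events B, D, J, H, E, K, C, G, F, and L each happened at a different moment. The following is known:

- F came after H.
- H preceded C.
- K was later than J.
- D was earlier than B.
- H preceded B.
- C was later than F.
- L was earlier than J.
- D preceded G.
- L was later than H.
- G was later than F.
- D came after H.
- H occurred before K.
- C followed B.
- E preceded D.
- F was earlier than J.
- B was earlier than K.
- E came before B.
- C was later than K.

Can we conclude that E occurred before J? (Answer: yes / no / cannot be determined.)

cannot be determined

No chain of stated constraints runs from E to J, and none runs from J to E either.
So the relative order of E and J is not fixed by the given facts.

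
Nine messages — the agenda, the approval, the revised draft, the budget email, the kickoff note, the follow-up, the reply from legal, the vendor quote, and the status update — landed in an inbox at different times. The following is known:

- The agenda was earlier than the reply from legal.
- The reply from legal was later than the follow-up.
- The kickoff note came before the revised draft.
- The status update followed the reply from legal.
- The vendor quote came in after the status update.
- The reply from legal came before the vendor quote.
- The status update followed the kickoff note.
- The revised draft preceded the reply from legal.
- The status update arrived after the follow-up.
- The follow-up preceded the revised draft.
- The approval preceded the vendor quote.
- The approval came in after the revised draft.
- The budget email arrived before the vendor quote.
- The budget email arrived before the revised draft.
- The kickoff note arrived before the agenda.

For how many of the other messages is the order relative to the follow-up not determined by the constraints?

Forced after the follow-up: the approval, the reply from legal, the revised draft, the status update, and the vendor quote.
That leaves the agenda, the budget email, and the kickoff note with no forced order relative to the follow-up — 3.

3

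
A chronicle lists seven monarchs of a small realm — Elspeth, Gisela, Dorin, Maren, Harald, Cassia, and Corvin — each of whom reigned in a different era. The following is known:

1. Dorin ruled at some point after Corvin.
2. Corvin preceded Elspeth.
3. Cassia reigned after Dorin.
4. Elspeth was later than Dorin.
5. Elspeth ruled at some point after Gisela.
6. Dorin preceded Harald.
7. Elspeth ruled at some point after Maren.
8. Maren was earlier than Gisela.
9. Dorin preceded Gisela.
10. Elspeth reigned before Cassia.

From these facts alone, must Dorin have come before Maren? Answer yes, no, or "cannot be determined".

No chain of stated constraints runs from Dorin to Maren, and none runs from Maren to Dorin either.
So the relative order of Dorin and Maren is not fixed by the given facts.

cannot be determined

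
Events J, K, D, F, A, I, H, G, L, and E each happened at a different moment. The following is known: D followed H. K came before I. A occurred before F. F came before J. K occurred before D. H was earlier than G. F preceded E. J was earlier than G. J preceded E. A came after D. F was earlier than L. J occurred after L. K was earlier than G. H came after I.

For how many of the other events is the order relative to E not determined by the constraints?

1

Forced before E: A, D, F, H, I, J, K, and L.
That leaves G with no forced order relative to E — 1.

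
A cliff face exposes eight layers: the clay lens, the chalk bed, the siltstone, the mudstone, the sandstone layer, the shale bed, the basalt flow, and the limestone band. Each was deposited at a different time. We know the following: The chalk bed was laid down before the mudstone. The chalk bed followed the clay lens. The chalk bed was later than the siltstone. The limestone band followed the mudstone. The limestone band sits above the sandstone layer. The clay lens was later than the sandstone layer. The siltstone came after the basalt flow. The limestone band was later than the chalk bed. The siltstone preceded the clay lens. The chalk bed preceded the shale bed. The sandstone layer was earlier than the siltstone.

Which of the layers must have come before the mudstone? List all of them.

Directly stated before the mudstone: the chalk bed.
The basalt flow reaches the mudstone via the basalt flow → the siltstone → the chalk bed → the mudstone.
The clay lens reaches the mudstone via the clay lens → the chalk bed → the mudstone.
The sandstone layer reaches the mudstone via the sandstone layer → the siltstone → the chalk bed → the mudstone.
Likewise the siltstone reaches the mudstone by chaining the stated constraints.

the basalt flow, the chalk bed, the clay lens, the sandstone layer, the siltstone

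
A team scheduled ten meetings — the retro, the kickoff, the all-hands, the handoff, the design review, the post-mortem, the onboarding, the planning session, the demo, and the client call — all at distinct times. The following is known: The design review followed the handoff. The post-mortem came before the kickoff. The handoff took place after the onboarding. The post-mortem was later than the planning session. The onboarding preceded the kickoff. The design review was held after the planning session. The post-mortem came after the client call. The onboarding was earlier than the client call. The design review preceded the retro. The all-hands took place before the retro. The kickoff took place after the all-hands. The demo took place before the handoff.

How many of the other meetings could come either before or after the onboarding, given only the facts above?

3

Forced after the onboarding: the client call, the design review, the handoff, the kickoff, the post-mortem, and the retro.
That leaves the all-hands, the demo, and the planning session with no forced order relative to the onboarding — 3.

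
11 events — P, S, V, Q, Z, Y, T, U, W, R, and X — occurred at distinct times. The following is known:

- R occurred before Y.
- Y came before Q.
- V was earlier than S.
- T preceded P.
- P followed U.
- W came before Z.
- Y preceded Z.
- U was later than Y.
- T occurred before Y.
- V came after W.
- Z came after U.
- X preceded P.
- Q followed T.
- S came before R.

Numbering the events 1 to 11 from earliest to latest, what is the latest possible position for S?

S must come before P, Q, R, U, Y, and Z — 6 events forced after it.
Everything else can be placed before S in some valid order, so S can sit as late as position 11 − 6 = 5.

5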